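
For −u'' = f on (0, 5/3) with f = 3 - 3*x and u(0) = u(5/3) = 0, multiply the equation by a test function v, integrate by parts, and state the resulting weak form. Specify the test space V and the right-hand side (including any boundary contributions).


V = H^1_0(0, 5/3) (so v(0) = v(5/3) = 0); weak form: ∫_0^5/3 u'v' dx = ∫_0^5/3 (3 - 3*x) v dx for all v ∈ V.

Multiply both sides by a test function v and integrate from 0 to 5/3:
  ∫_0^5/3 −u''(x) v(x) dx = ∫_0^5/3 f(x) v(x) dx.
Integrate the LHS by parts once:
  ∫_0^5/3 −u'' v dx = −[u'(x) v(x)]_0^5/3 + ∫_0^5/3 u'(x) v'(x) dx.
Thus ∫_0^5/3 u'(x) v'(x) dx = ∫_0^5/3 f(x) v(x) dx + [u'(x) v(x)]_0^5/3.
Choose V so that boundary terms are either known or forced to vanish.
u is Dirichlet: u(0) = u(5/3) = 0. Let V = H^1_0(0, 5/3); then v(0) = v(5/3) = 0, and [u' v]_0^5/3 = 0.
Weak formulation: find u (satisfying any essential BC) such that ∫_0^5/3 u'(x) v'(x) dx = ∫_0^5/3 f v dx for all v ∈ V.
Substituting f(x) = 3 - 3*x, the right-hand side is ∫_0^5/3 (3 - 3*x) v dx.


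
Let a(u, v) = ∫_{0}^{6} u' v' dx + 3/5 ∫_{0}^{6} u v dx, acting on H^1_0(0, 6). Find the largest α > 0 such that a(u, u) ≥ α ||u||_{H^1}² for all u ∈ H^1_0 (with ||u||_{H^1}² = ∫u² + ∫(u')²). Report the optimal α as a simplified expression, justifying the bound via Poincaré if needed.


α = (π^2 + 108/5)/(π^2 + 36)

Coercivity of a(·,·) on H^1_0(0, 6) means a(u, u) ≥ α ||u||_{H^1}² for every u ∈ H^1_0.
The interval has length L = 6, and Poincaré/coercivity depend only on L. Here a(u, u) = ∫(u')² + (3/5)·∫u².
Here 0 < c = 3/5 < 1. The condition a(u,u) ≥ α||u||_{H^1}² reads (1−α)∫(u')² ≥ (α−c)∫u². Any admissible α is ≤ 1 (rapidly oscillating u have ∫u²/∫(u')² → 0), and α = 1 would force 0 ≥ (1−c)∫u², impossible since c < 1; so 1−α > 0. By the sharp Poincaré inequality on H^1_0 of an interval of length L, ∫(u')² ≥ (π/L)²∫u² with equality for the first sine mode sin(π(x−x₀)/L) (x₀ the left endpoint), so the inequality holds for all u iff (1−α)(π/L)² ≥ α − c, i.e. α ≤ ((π/L)² + c)/((π/L)² + 1) = (1 + c(L/π)²)/(1 + (L/π)²). With (π/L)² = π^2/36 and c = 3/5, the largest admissible constant is α = ((π/L)² + c)/((π/L)² + 1).
Simplifying, α = (π^2 + 108/5)/(π^2 + 36).


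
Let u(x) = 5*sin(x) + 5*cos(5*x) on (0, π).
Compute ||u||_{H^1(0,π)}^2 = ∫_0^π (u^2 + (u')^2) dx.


||u||_{H^1(0,π)}^2 = 350*π

u'(x) = -25*sin(5*x) + 5*cos(x).
Expand u² and (u')² and integrate term by term on (0, π), using: for integers n ≥ 1, ∫_0^π sin²(nx) dx = ∫_0^π cos²(nx) dx = π/2; for n ≠ n', ∫_0^π sin(nx)sin(n'x) dx = ∫_0^π cos(nx)cos(n'x) dx = 0; and by product-to-sum, ∫_0^π sin(nx)cos(n'x) dx = ½∫_0^π [sin((n+n')x) + sin((n−n')x)] dx, which is 0 when n+n' is even and 2n/(n²−n'²) when n+n' is odd (it need not vanish on (0, π)).
  u² squared terms: (5)²·∫cos(5x)² dx = 25·π/2 = 25*π/2;  (5)²·∫sin(x)² dx = 25·π/2 = 25*π/2.
  u² cross terms: 2·(5)·(5)·∫cos(5x)·sin(x) dx = 50·(0) = 0.
  So ∫_0^π u² dx = 25*π/2 + 25*π/2 + 0 = 25*π.
  (u')² squared terms: (-25)²·∫sin(5x)² dx = 625·π/2 = 625*π/2;  (5)²·∫cos(x)² dx = 25·π/2 = 25*π/2.
  (u')² cross terms: 2·(-25)·(5)·∫sin(5x)·cos(x) dx = -250·(0) = 0.
  So ∫_0^π (u')² dx = 625*π/2 + 25*π/2 + 0 = 325*π.
||u||_{H^1}^2 = (25*π) + (325*π) = 350*π.


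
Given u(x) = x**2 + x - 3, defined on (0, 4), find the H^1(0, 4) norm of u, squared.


||u||_{H^1}^2 = 5032/15

The H^1 norm (squared) on an interval (0, L) is
  ||u||_{H^1}^2 = ∫_0^L u(x)^2 dx + ∫_0^L u'(x)^2 dx.
Compute u'(x) = 2*x + 1.
Then u(x)^2 = x**4 + 2*x**3 - 5*x**2 - 6*x + 9 and u'(x)^2 = 4*x**2 + 4*x + 1.
Integrate each monomial from 0 to 4 using ∫_0^4 c·x^n dx = c·4^(n+1)/(n+1):
  ∫_0^4 u(x)^2 dx = ∫_0^4 (x^4 + 2*x^3 - 5*x^2 - 6*x + 9) dx. Term by term:
    ∫_0^4 x^4 dx = 1024/5;  ∫_0^4 2*x^3 dx = 128;  ∫_0^4 -5*x^2 dx = -320/3;
    ∫_0^4 -6*x dx = -48;  ∫_0^4 9 dx = 36.
  Sum: 1024/5 + 128 − 320/3 − 48 + 36 = 3212/15.
  ∫_0^4 u'(x)^2 dx = ∫_0^4 (4*x^2 + 4*x + 1) dx. Term by term:
    ∫_0^4 4*x^2 dx = 256/3;  ∫_0^4 4*x dx = 32;  ∫_0^4 1 dx = 4.
  Sum: 256/3 + 32 + 4 = 364/3.
Adding: ||u||_{H^1}^2 = 3212/15 + 364/3 = 5032/15.


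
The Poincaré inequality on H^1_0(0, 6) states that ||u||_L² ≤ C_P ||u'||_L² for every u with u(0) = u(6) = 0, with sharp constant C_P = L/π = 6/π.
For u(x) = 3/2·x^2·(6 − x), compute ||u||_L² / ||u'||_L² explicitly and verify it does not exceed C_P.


||u||_L² / ||u'||_L² = 3*sqrt(14)/7 < C_P = 6/π.

u(x) = 3/2·x^2·(6 − x), so u'(x) = 9*x*(4 - x)/2.
u(x) = 3/2·x^2·(6 − x) vanishes at x = 0 and x = 6, so u ∈ H^1_0(0, 6). Differentiate via the product rule and integrate the resulting polynomials term by term.
  ∫_0^6 u² dx = ∫_0^6 (9*x^6/4 - 27*x^5 + 81*x^4) dx. Term by term:
    ∫_0^6 9*x^6/4 dx = 629856/7;  ∫_0^6 -27*x^5 dx = -209952;  ∫_0^6 81*x^4 dx = 629856/5.
  Sum: 629856/7 − 209952 + 629856/5 = 209952/35.
  ∫_0^6 (u')² dx = ∫_0^6 (81*x^4/4 - 162*x^3 + 324*x^2) dx. Term by term:
    ∫_0^6 81*x^4/4 dx = 157464/5;  ∫_0^6 -162*x^3 dx = -52488;  ∫_0^6 324*x^2 dx = 23328.
  Sum: 157464/5 − 52488 + 23328 = 11664/5.
∫_0^6 u² dx = 209952/35, so ||u||_L² = 324*sqrt(70)/35.
∫_0^6 (u')² dx = 11664/5, so ||u'||_L² = 108*sqrt(5)/5.
Ratio ||u||_L² / ||u'||_L² = 3*sqrt(14)/7.
Sharp Poincaré constant on H^1_0(0, 6) is C_P = L/π = 6/π, achieved by sin(π/6·x).
A polynomial bump cannot attain the sharp Poincaré constant (only the first sine eigenfunction does), so the ratio is strictly less than C_P, consistent with ||u||_L² ≤ C_P ||u'||_L².


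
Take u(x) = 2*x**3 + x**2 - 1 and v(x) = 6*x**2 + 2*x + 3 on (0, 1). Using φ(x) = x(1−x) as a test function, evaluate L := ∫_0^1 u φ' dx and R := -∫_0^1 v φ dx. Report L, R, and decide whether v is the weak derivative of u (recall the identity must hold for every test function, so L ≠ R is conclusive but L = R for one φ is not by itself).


LHS = -7/15, RHS = -29/30. No, v is not the weak derivative of u.

u(x) = 2*x**3 + x**2 - 1, classical derivative u'(x) = 6*x**2 + 2*x.
φ(x) = x(1−x), so φ'(x) = 1 - 2*x.
Note φ(0) = φ(1) = 0, so the boundary term u·φ vanishes.
LHS = ∫_0^1 u(x) φ'(x) dx = ∫_0^1 (-4*x^4 + x^2 + 2*x - 1) dx. Term by term:
  ∫_0^1 -4*x^4 dx = -4/5;  ∫_0^1 x^2 dx = 1/3;  ∫_0^1 2*x dx = 1;
  ∫_0^1 -1 dx = -1.
Sum: -4/5 + 1/3 + 1 − 1 = -7/15.
So LHS = -7/15.
∫_0^1 v(x) φ(x) dx = ∫_0^1 (-6*x^4 + 4*x^3 - x^2 + 3*x) dx. Term by term:
  ∫_0^1 -6*x^4 dx = -6/5;  ∫_0^1 4*x^3 dx = 1;  ∫_0^1 -x^2 dx = -1/3;
  ∫_0^1 3*x dx = 3/2.
Sum: -6/5 + 1 − 1/3 + 3/2 = 29/30.
So RHS = -∫_0^1 v(x) φ(x) dx = -29/30.
LHS − RHS = 1/2 ≠ 0, so the identity fails.
(For a valid weak derivative the identity must hold for EVERY test function, in particular this one. The failure shows v is NOT the weak derivative of u.)
Correct weak derivative would be u'(x) = 6*x**2 + 2*x.


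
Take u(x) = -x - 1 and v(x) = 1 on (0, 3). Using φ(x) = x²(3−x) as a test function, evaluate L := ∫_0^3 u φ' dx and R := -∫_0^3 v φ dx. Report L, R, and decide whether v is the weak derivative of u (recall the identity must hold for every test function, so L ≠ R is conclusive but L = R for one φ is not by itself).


LHS = 27/4, RHS = -27/4. No, v is not the weak derivative of u.

u(x) = -x - 1, classical derivative u'(x) = -1.
φ(x) = x²(3−x), so φ'(x) = 3*x*(2 - x).
Note φ(0) = φ(3) = 0, so the boundary term u·φ vanishes.
LHS = ∫_0^3 u(x) φ'(x) dx = ∫_0^3 (3*x^3 - 3*x^2 - 6*x) dx. Term by term:
  ∫_0^3 3*x^3 dx = 243/4;  ∫_0^3 -3*x^2 dx = -27;  ∫_0^3 -6*x dx = -27.
Sum: 243/4 − 27 − 27 = 27/4.
So LHS = 27/4.
∫_0^3 v(x) φ(x) dx = ∫_0^3 (-x^3 + 3*x^2) dx. Term by term:
  ∫_0^3 -x^3 dx = -81/4;  ∫_0^3 3*x^2 dx = 27.
Sum: -81/4 + 27 = 27/4.
So RHS = -∫_0^3 v(x) φ(x) dx = -27/4.
LHS − RHS = 27/2 ≠ 0, so the identity fails.
(For a valid weak derivative the identity must hold for EVERY test function, in particular this one. The failure shows v is NOT the weak derivative of u.)
Correct weak derivative would be u'(x) = -1.


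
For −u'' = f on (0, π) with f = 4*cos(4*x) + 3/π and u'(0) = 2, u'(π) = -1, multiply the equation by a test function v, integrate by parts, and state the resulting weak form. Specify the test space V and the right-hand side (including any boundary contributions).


V = H^1(0, π) (v unrestricted at boundary; u is determined up to an additive constant); weak form: ∫_0^π u'v' dx = ∫_0^π (4*cos(4*x) + 3/π) v dx − v(π) − 2·v(0) for all v ∈ V.

Multiply both sides by a test function v and integrate from 0 to π:
  ∫_0^π −u''(x) v(x) dx = ∫_0^π f(x) v(x) dx.
Integrate the LHS by parts once:
  ∫_0^π −u'' v dx = −[u'(x) v(x)]_0^π + ∫_0^π u'(x) v'(x) dx.
Thus ∫_0^π u'(x) v'(x) dx = ∫_0^π f(x) v(x) dx + [u'(x) v(x)]_0^π.
Choose V so that boundary terms are either known or forced to vanish.
u has inhomogeneous Neumann u'(0) = 2, u'(π) = -1. [u' v]_0^π = (-1)·v(π) − (2)·v(0) = − v(π) − 2·v(0). Take V = H^1(0, π); boundary term becomes part of RHS.
Weak formulation: find u (satisfying any essential BC) such that ∫_0^π u'(x) v'(x) dx = ∫_0^π f v dx − v(π) − 2·v(0) for all v ∈ V (Neumann data are natural BCs: they enter the RHS as boundary terms).
Substituting f(x) = 4*cos(4*x) + 3/π, the right-hand side is ∫_0^π (4*cos(4*x) + 3/π) v dx − v(π) − 2·v(0).
Compatibility check (pure Neumann): taking v ≡ 1 ∈ V gives 0 = ∫_0^π f dx + (-1) − (2), i.e. ∫_0^π f dx must equal u'(0) − u'(π) = 3. Indeed ∫_0^π (4*cos(4*x) + 3/π) dx = 3, so the data are compatible. The solution is then unique only up to an additive constant (fix it e.g. by requiring ∫_0^π u dx = 0).


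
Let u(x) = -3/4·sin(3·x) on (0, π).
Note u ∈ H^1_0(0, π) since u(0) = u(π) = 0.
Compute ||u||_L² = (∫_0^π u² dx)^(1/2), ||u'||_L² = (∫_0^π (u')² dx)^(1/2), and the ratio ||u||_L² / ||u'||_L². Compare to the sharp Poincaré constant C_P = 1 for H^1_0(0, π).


||u||_L² / ||u'||_L² = 1/3 < C_P = 1.

u(x) = -3/4·sin(3·x), so u'(x) = -9*cos(3*x)/4.
Writing u(x) = A·sin(kπx/L) with A = -3/4 and k = 3, use ∫_0^L sin²(kπx/L) dx = L/2 and ∫_0^L cos²(kπx/L) dx = L/2.
u² = 9/16·sin²(3·x) and (u')² = 81/16·cos²(3·x), and each of sin², cos² integrates to L/2 = π/2 over (0, π).
∫_0^π u² dx = 9*π/32, so ||u||_L² = 3*sqrt(2)*sqrt(π)/8.
∫_0^π (u')² dx = 81*π/32, so ||u'||_L² = 9*sqrt(2)*sqrt(π)/8.
Ratio ||u||_L² / ||u'||_L² = 1/3.
Sharp Poincaré constant on H^1_0(0, π) is C_P = L/π = 1, achieved by sin(x).
This is the k = 3 harmonic; the ratio L/(kπ) is strictly less than C_P = L/π, consistent with the sharp inequality ||u||_L² ≤ C_P ||u'||_L².


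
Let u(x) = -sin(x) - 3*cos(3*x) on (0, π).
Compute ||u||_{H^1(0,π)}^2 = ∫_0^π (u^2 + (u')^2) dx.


||u||_{H^1(0,π)}^2 = 46*π

u'(x) = 9*sin(3*x) - cos(x).
Expand u² and (u')² and integrate term by term on (0, π), using: for integers n ≥ 1, ∫_0^π sin²(nx) dx = ∫_0^π cos²(nx) dx = π/2; for n ≠ n', ∫_0^π sin(nx)sin(n'x) dx = ∫_0^π cos(nx)cos(n'x) dx = 0; and by product-to-sum, ∫_0^π sin(nx)cos(n'x) dx = ½∫_0^π [sin((n+n')x) + sin((n−n')x)] dx, which is 0 when n+n' is even and 2n/(n²−n'²) when n+n' is odd (it need not vanish on (0, π)).
  u² squared terms: (-1)²·∫sin(x)² dx = 1·π/2 = π/2;  (-3)²·∫cos(3x)² dx = 9·π/2 = 9*π/2.
  u² cross terms: 2·(-1)·(-3)·∫sin(x)·cos(3x) dx = 6·(0) = 0.
  So ∫_0^π u² dx = π/2 + 9*π/2 + 0 = 5*π.
  (u')² squared terms: (-1)²·∫cos(x)² dx = 1·π/2 = π/2;  (9)²·∫sin(3x)² dx = 81·π/2 = 81*π/2.
  (u')² cross terms: 2·(-1)·(9)·∫cos(x)·sin(3x) dx = -18·(0) = 0.
  So ∫_0^π (u')² dx = π/2 + 81*π/2 + 0 = 41*π.
||u||_{H^1}^2 = (5*π) + (41*π) = 46*π.


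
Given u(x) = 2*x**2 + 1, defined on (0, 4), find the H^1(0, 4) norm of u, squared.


||u||_{H^1}^2 = 18748/15

The H^1 norm (squared) on an interval (0, L) is
  ||u||_{H^1}^2 = ∫_0^L u(x)^2 dx + ∫_0^L u'(x)^2 dx.
Compute u'(x) = 4*x.
Then u(x)^2 = 4*x**4 + 4*x**2 + 1 and u'(x)^2 = 16*x**2.
Integrate each monomial from 0 to 4 using ∫_0^4 c·x^n dx = c·4^(n+1)/(n+1):
  ∫_0^4 u(x)^2 dx = ∫_0^4 (4*x^4 + 4*x^2 + 1) dx. Term by term:
    ∫_0^4 4*x^4 dx = 4096/5;  ∫_0^4 4*x^2 dx = 256/3;  ∫_0^4 1 dx = 4.
  Sum: 4096/5 + 256/3 + 4 = 13628/15.
  ∫_0^4 u'(x)^2 dx = ∫_0^4 (16*x^2) dx. Term by term:
    ∫_0^4 16*x^2 dx = 1024/3.
Adding: ||u||_{H^1}^2 = 13628/15 + 1024/3 = 18748/15.


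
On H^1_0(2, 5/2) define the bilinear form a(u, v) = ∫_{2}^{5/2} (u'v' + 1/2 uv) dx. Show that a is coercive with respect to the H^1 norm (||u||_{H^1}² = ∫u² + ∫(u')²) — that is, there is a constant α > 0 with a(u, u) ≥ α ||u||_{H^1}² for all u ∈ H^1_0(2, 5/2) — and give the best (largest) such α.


α = (1 + 8*π^2)/(2*(1 + 4*π^2))

Coercivity of a(·,·) on H^1_0(2, 5/2) means a(u, u) ≥ α ||u||_{H^1}² for every u ∈ H^1_0.
The interval has length L = 1/2, and Poincaré/coercivity depend only on L. Here a(u, u) = ∫(u')² + (1/2)·∫u².
Here 0 < c = 1/2 < 1. The condition a(u,u) ≥ α||u||_{H^1}² reads (1−α)∫(u')² ≥ (α−c)∫u². Any admissible α is ≤ 1 (rapidly oscillating u have ∫u²/∫(u')² → 0), and α = 1 would force 0 ≥ (1−c)∫u², impossible since c < 1; so 1−α > 0. By the sharp Poincaré inequality on H^1_0 of an interval of length L, ∫(u')² ≥ (π/L)²∫u² with equality for the first sine mode sin(π(x−x₀)/L) (x₀ the left endpoint), so the inequality holds for all u iff (1−α)(π/L)² ≥ α − c, i.e. α ≤ ((π/L)² + c)/((π/L)² + 1) = (1 + c(L/π)²)/(1 + (L/π)²). With (π/L)² = 4*π^2 and c = 1/2, the largest admissible constant is α = ((π/L)² + c)/((π/L)² + 1).
Simplifying, α = (1 + 8*π^2)/(2*(1 + 4*π^2)).


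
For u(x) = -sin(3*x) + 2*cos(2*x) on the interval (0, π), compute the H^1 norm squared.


||u||_{H^1(0,π)}^2 = -24 + 15*π

u'(x) = -4*sin(2*x) - 3*cos(3*x).
Expand u² and (u')² and integrate term by term on (0, π), using: for integers n ≥ 1, ∫_0^π sin²(nx) dx = ∫_0^π cos²(nx) dx = π/2; for n ≠ n', ∫_0^π sin(nx)sin(n'x) dx = ∫_0^π cos(nx)cos(n'x) dx = 0; and by product-to-sum, ∫_0^π sin(nx)cos(n'x) dx = ½∫_0^π [sin((n+n')x) + sin((n−n')x)] dx, which is 0 when n+n' is even and 2n/(n²−n'²) when n+n' is odd (it need not vanish on (0, π)).
  u² squared terms: (-1)²·∫sin(3x)² dx = 1·π/2 = π/2;  (2)²·∫cos(2x)² dx = 4·π/2 = 2*π.
  u² cross terms: 2·(-1)·(2)·∫sin(3x)·cos(2x) dx = -4·(6/5) = -24/5.
  So ∫_0^π u² dx = π/2 + 2*π − 24/5 = -24/5 + 5*π/2.
  (u')² squared terms: (-4)²·∫sin(2x)² dx = 16·π/2 = 8*π;  (-3)²·∫cos(3x)² dx = 9·π/2 = 9*π/2.
  (u')² cross terms: 2·(-4)·(-3)·∫sin(2x)·cos(3x) dx = 24·(-4/5) = -96/5.
  So ∫_0^π (u')² dx = 8*π + 9*π/2 − 96/5 = -96/5 + 25*π/2.
||u||_{H^1}^2 = (-24/5 + 5*π/2) + (-96/5 + 25*π/2) = -24 + 15*π.


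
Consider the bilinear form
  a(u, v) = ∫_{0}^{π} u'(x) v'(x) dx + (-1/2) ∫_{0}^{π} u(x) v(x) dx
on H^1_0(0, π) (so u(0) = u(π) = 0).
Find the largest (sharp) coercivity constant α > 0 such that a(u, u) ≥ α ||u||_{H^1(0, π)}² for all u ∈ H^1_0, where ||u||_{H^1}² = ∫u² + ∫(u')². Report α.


α = 1/4

Coercivity of a(·,·) on H^1_0(0, π) means a(u, u) ≥ α ||u||_{H^1}² for every u ∈ H^1_0.
The interval has length L = π, and Poincaré/coercivity depend only on L. Here a(u, u) = ∫(u')² + (-1/2)·∫u².
Here c = -1/2 < 0 with |c| < (π/L)² = 1, so coercivity still holds. The condition a(u,u) ≥ α||u||_{H^1}² reads (1−α)∫(u')² ≥ (α−c)∫u². Any admissible α is ≤ 1 (rapidly oscillating u have ∫u²/∫(u')² → 0), and α = 1 would force 0 ≥ (1−c)∫u², impossible since c < 1; so 1−α > 0. By the sharp Poincaré inequality on H^1_0 of an interval of length L, ∫(u')² ≥ (π/L)²∫u² with equality for the first sine mode sin(π(x−x₀)/L) (x₀ the left endpoint), so the inequality holds for all u iff (1−α)(π/L)² ≥ α − c, i.e. α ≤ ((π/L)² + c)/((π/L)² + 1) = (1 + c(L/π)²)/(1 + (L/π)²). (Direct route, valid since c ≤ 0: Poincaré gives c∫u² ≥ c(L/π)²∫(u')², so a(u,u) ≥ (1 + c(L/π)²)∫(u')², while ||u||_{H^1}² ≤ (1 + (L/π)²)∫(u')²; dividing yields the same α.) With (π/L)² = 1 and c = -1/2, the largest admissible constant is α = ((π/L)² + c)/((π/L)² + 1).
Simplifying, α = 1/4.


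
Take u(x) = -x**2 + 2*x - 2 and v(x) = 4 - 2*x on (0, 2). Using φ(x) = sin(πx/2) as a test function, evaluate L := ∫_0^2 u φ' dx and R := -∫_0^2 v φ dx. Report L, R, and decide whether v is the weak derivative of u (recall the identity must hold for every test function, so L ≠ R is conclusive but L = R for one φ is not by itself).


LHS = 0, RHS = -8/π. No, v is not the weak derivative of u.

u(x) = -x**2 + 2*x - 2, classical derivative u'(x) = 2 - 2*x.
φ(x) = sin(πx/2), so φ'(x) = π*cos(π*x/2)/2.
Note φ(0) = φ(2) = 0, so the boundary term u·φ vanishes.
LHS = ∫_0^2 u(x) φ'(x) dx = ∫_0^2 (-π*x^2*cos(π*x/2)/2 + π*x*cos(π*x/2) - π*cos(π*x/2)) dx. Term by term:
  ∫_0^2 -π*cos(π*x/2) dx = 0;  ∫_0^2 π*x*cos(π*x/2) dx = -8/π;  ∫_0^2 -π*x^2*cos(π*x/2)/2 dx = 8/π.
Sum: 0 − 8/π + 8/π = 0.
So LHS = 0.
∫_0^2 v(x) φ(x) dx = ∫_0^2 (-2*x*sin(π*x/2) + 4*sin(π*x/2)) dx. Term by term:
  ∫_0^2 4*sin(π*x/2) dx = 16/π;  ∫_0^2 -2*x*sin(π*x/2) dx = -8/π.
Sum: 16/π − 8/π = 8/π.
So RHS = -∫_0^2 v(x) φ(x) dx = -8/π.
LHS − RHS = 8/π ≠ 0, so the identity fails.
(For a valid weak derivative the identity must hold for EVERY test function, in particular this one. The failure shows v is NOT the weak derivative of u.)
Correct weak derivative would be u'(x) = 2 - 2*x.


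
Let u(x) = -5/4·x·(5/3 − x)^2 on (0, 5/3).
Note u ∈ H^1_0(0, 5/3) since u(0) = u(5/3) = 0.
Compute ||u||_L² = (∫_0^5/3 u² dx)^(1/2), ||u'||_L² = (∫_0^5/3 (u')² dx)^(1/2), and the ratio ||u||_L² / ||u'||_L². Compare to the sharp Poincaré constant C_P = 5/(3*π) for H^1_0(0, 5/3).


||u||_L² / ||u'||_L² = 5*sqrt(14)/42 < C_P = 5/(3*π).

u(x) = -5/4·x·(5/3 − x)^2, so u'(x) = -15*x^2/4 + 25*x/3 - 125/36.
u(x) = -5/4·x·(5/3 − x)^2 vanishes at x = 0 and x = 5/3, so u ∈ H^1_0(0, 5/3). Differentiate via the product rule and integrate the resulting polynomials term by term.
  ∫_0^5/3 u² dx = ∫_0^5/3 (25*x^6/16 - 125*x^5/12 + 625*x^4/24 - 3125*x^3/108 + 15625*x^2/1296) dx. Term by term:
    ∫_0^5/3 25*x^6/16 dx = 1953125/244944;  ∫_0^5/3 -125*x^5/12 dx = -1953125/52488;  ∫_0^5/3 625*x^4/24 dx = 390625/5832;
    ∫_0^5/3 -3125*x^3/108 dx = -1953125/34992;  ∫_0^5/3 15625*x^2/1296 dx = 1953125/104976.
  Sum: 1953125/244944 − 1953125/52488 + 390625/5832 − 1953125/34992 + 1953125/104976 = 390625/734832.
  ∫_0^5/3 (u')² dx = ∫_0^5/3 (225*x^4/16 - 125*x^3/2 + 6875*x^2/72 - 3125*x/54 + 15625/1296) dx. Term by term:
    ∫_0^5/3 225*x^4/16 dx = 15625/432;  ∫_0^5/3 -125*x^3/2 dx = -78125/648;  ∫_0^5/3 6875*x^2/72 dx = 859375/5832;
    ∫_0^5/3 -3125*x/54 dx = -78125/972;  ∫_0^5/3 15625/1296 dx = 78125/3888.
  Sum: 15625/432 − 78125/648 + 859375/5832 − 78125/972 + 78125/3888 = 15625/5832.
∫_0^5/3 u² dx = 390625/734832, so ||u||_L² = 625*sqrt(7)/2268.
∫_0^5/3 (u')² dx = 15625/5832, so ||u'||_L² = 125*sqrt(2)/108.
Ratio ||u||_L² / ||u'||_L² = 5*sqrt(14)/42.
Sharp Poincaré constant on H^1_0(0, 5/3) is C_P = L/π = 5/(3*π), achieved by sin(3*π/5·x).
A polynomial bump cannot attain the sharp Poincaré constant (only the first sine eigenfunction does), so the ratio is strictly less than C_P, consistent with ||u||_L² ≤ C_P ||u'||_L².


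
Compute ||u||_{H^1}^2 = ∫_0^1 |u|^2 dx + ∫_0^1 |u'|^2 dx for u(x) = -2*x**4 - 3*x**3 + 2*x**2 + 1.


||u||_{H^1}^2 = 7811/315

The H^1 norm (squared) on an interval (0, L) is
  ||u||_{H^1}^2 = ∫_0^L u(x)^2 dx + ∫_0^L u'(x)^2 dx.
Compute u'(x) = -8*x**3 - 9*x**2 + 4*x.
Then u(x)^2 = 4*x**8 + 12*x**7 + x**6 - 12*x**5 - 6*x**3 + 4*x**2 + 1 and u'(x)^2 = 64*x**6 + 144*x**5 + 17*x**4 - 72*x**3 + 16*x**2.
Integrate each monomial from 0 to 1 using ∫_0^1 c·x^n dx = c·1^(n+1)/(n+1):
  ∫_0^1 u(x)^2 dx = ∫_0^1 (4*x^8 + 12*x^7 + x^6 - 12*x^5 - 6*x^3 + 4*x^2 + 1) dx. Term by term:
    ∫_0^1 4*x^8 dx = 4/9;  ∫_0^1 12*x^7 dx = 3/2;  ∫_0^1 x^6 dx = 1/7;
    ∫_0^1 -12*x^5 dx = -2;  ∫_0^1 -6*x^3 dx = -3/2;  ∫_0^1 4*x^2 dx = 4/3;
    ∫_0^1 1 dx = 1.
  Sum: 4/9 + 3/2 + 1/7 − 2 − 3/2 + 4/3 + 1 = 58/63.
  ∫_0^1 u'(x)^2 dx = ∫_0^1 (64*x^6 + 144*x^5 + 17*x^4 - 72*x^3 + 16*x^2) dx. Term by term:
    ∫_0^1 64*x^6 dx = 64/7;  ∫_0^1 144*x^5 dx = 24;  ∫_0^1 17*x^4 dx = 17/5;
    ∫_0^1 -72*x^3 dx = -18;  ∫_0^1 16*x^2 dx = 16/3.
  Sum: 64/7 + 24 + 17/5 − 18 + 16/3 = 2507/105.
Adding: ||u||_{H^1}^2 = 58/63 + 2507/105 = 7811/315.


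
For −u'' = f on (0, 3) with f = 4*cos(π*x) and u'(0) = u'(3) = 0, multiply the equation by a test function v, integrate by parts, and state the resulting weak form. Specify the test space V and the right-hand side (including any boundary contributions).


V = H^1(0, 3) (no boundary constraint on v; u is determined up to an additive constant); weak form: ∫_0^3 u'v' dx = ∫_0^3 (4*cos(π*x)) v dx for all v ∈ V.

Multiply both sides by a test function v and integrate from 0 to 3:
  ∫_0^3 −u''(x) v(x) dx = ∫_0^3 f(x) v(x) dx.
Integrate the LHS by parts once:
  ∫_0^3 −u'' v dx = −[u'(x) v(x)]_0^3 + ∫_0^3 u'(x) v'(x) dx.
Thus ∫_0^3 u'(x) v'(x) dx = ∫_0^3 f(x) v(x) dx + [u'(x) v(x)]_0^3.
Choose V so that boundary terms are either known or forced to vanish.
u has homogeneous Neumann: u'(0) = u'(3) = 0. So [u' v]_0^3 = 0·v(3) − 0·v(0) = 0 for any v; take V = H^1(0, 3).
Weak formulation: find u (satisfying any essential BC) such that ∫_0^3 u'(x) v'(x) dx = ∫_0^3 f v dx for all v ∈ V (homogeneous Neumann, so boundary terms vanish).
Substituting f(x) = 4*cos(π*x), the right-hand side is ∫_0^3 (4*cos(π*x)) v dx.
Compatibility check (pure Neumann): taking v ≡ 1 ∈ V gives 0 = ∫_0^3 f dx + (0) − (0), i.e. ∫_0^3 f dx must equal u'(0) − u'(3) = 0. Indeed ∫_0^3 (4*cos(π*x)) dx = 0, so the data are compatible. The solution is then unique only up to an additive constant (fix it e.g. by requiring ∫_0^3 u dx = 0).


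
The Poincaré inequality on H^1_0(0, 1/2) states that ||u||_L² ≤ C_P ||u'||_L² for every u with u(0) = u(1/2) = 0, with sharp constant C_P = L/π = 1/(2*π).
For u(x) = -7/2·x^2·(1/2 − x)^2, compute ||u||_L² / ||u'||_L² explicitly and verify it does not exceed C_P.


||u||_L² / ||u'||_L² = sqrt(3)/12 < C_P = 1/(2*π).

u(x) = -7/2·x^2·(1/2 − x)^2, so u'(x) = 7*x*(-8*x^2 + 6*x - 1)/4.
u(x) = -7/2·x^2·(1/2 − x)^2 vanishes at x = 0 and x = 1/2, so u ∈ H^1_0(0, 1/2). Differentiate via the product rule and integrate the resulting polynomials term by term.
  ∫_0^1/2 u² dx = ∫_0^1/2 (49*x^8/4 - 49*x^7/2 + 147*x^6/8 - 49*x^5/8 + 49*x^4/64) dx. Term by term:
    ∫_0^1/2 49*x^8/4 dx = 49/18432;  ∫_0^1/2 -49*x^7/2 dx = -49/4096;  ∫_0^1/2 147*x^6/8 dx = 21/1024;
    ∫_0^1/2 -49*x^5/8 dx = -49/3072;  ∫_0^1/2 49*x^4/64 dx = 49/10240.
  Sum: 49/18432 − 49/4096 + 21/1024 − 49/3072 + 49/10240 = 7/184320.
  ∫_0^1/2 (u')² dx = ∫_0^1/2 (196*x^6 - 294*x^5 + 637*x^4/4 - 147*x^3/4 + 49*x^2/16) dx. Term by term:
    ∫_0^1/2 196*x^6 dx = 7/32;  ∫_0^1/2 -294*x^5 dx = -49/64;  ∫_0^1/2 637*x^4/4 dx = 637/640;
    ∫_0^1/2 -147*x^3/4 dx = -147/256;  ∫_0^1/2 49*x^2/16 dx = 49/384.
  Sum: 7/32 − 49/64 + 637/640 − 147/256 + 49/384 = 7/3840.
∫_0^1/2 u² dx = 7/184320, so ||u||_L² = sqrt(35)/960.
∫_0^1/2 (u')² dx = 7/3840, so ||u'||_L² = sqrt(105)/240.
Ratio ||u||_L² / ||u'||_L² = sqrt(3)/12.
Sharp Poincaré constant on H^1_0(0, 1/2) is C_P = L/π = 1/(2*π), achieved by sin(2*π·x).
A polynomial bump cannot attain the sharp Poincaré constant (only the first sine eigenfunction does), so the ratio is strictly less than C_P, consistent with ||u||_L² ≤ C_P ||u'||_L².


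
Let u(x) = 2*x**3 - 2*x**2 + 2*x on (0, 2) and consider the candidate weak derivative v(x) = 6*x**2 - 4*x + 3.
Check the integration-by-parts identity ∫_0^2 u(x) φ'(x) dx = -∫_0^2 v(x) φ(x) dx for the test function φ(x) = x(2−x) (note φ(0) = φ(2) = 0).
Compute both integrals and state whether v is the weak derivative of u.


LHS = -104/15, RHS = -124/15. No, v is not the weak derivative of u.

u(x) = 2*x**3 - 2*x**2 + 2*x, classical derivative u'(x) = 6*x**2 - 4*x + 2.
φ(x) = x(2−x), so φ'(x) = 2 - 2*x.
Note φ(0) = φ(2) = 0, so the boundary term u·φ vanishes.
LHS = ∫_0^2 u(x) φ'(x) dx = ∫_0^2 (-4*x^4 + 8*x^3 - 8*x^2 + 4*x) dx. Term by term:
  ∫_0^2 -4*x^4 dx = -128/5;  ∫_0^2 8*x^3 dx = 32;  ∫_0^2 -8*x^2 dx = -64/3;
  ∫_0^2 4*x dx = 8.
Sum: -128/5 + 32 − 64/3 + 8 = -104/15.
So LHS = -104/15.
∫_0^2 v(x) φ(x) dx = ∫_0^2 (-6*x^4 + 16*x^3 - 11*x^2 + 6*x) dx. Term by term:
  ∫_0^2 -6*x^4 dx = -192/5;  ∫_0^2 16*x^3 dx = 64;  ∫_0^2 -11*x^2 dx = -88/3;
  ∫_0^2 6*x dx = 12.
Sum: -192/5 + 64 − 88/3 + 12 = 124/15.
So RHS = -∫_0^2 v(x) φ(x) dx = -124/15.
LHS − RHS = 4/3 ≠ 0, so the identity fails.
(For a valid weak derivative the identity must hold for EVERY test function, in particular this one. The failure shows v is NOT the weak derivative of u.)
Correct weak derivative would be u'(x) = 6*x**2 - 4*x + 2.


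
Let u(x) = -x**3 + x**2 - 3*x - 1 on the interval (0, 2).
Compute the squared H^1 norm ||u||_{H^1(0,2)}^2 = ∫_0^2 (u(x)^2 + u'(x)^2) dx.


||u||_{H^1}^2 = 4224/35

The H^1 norm (squared) on an interval (0, L) is
  ||u||_{H^1}^2 = ∫_0^L u(x)^2 dx + ∫_0^L u'(x)^2 dx.
Compute u'(x) = -3*x**2 + 2*x - 3.
Then u(x)^2 = x**6 - 2*x**5 + 7*x**4 - 4*x**3 + 7*x**2 + 6*x + 1 and u'(x)^2 = 9*x**4 - 12*x**3 + 22*x**2 - 12*x + 9.
Integrate each monomial from 0 to 2 using ∫_0^2 c·x^n dx = c·2^(n+1)/(n+1):
  ∫_0^2 u(x)^2 dx = ∫_0^2 (x^6 - 2*x^5 + 7*x^4 - 4*x^3 + 7*x^2 + 6*x + 1) dx. Term by term:
    ∫_0^2 x^6 dx = 128/7;  ∫_0^2 -2*x^5 dx = -64/3;  ∫_0^2 7*x^4 dx = 224/5;
    ∫_0^2 -4*x^3 dx = -16;  ∫_0^2 7*x^2 dx = 56/3;  ∫_0^2 6*x dx = 12;
    ∫_0^2 1 dx = 2.
  Sum: 128/7 − 64/3 + 224/5 − 16 + 56/3 + 12 + 2 = 6134/105.
  ∫_0^2 u'(x)^2 dx = ∫_0^2 (9*x^4 - 12*x^3 + 22*x^2 - 12*x + 9) dx. Term by term:
    ∫_0^2 9*x^4 dx = 288/5;  ∫_0^2 -12*x^3 dx = -48;  ∫_0^2 22*x^2 dx = 176/3;
    ∫_0^2 -12*x dx = -24;  ∫_0^2 9 dx = 18.
  Sum: 288/5 − 48 + 176/3 − 24 + 18 = 934/15.
Adding: ||u||_{H^1}^2 = 6134/105 + 934/15 = 4224/35.


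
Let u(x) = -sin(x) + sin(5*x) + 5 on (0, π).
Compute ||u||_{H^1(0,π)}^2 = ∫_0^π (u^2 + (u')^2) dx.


||u||_{H^1(0,π)}^2 = -16 + 39*π

u'(x) = -cos(x) + 5*cos(5*x).
Expand u² and (u')² and integrate term by term on (0, π), using: for integers n ≥ 1, ∫_0^π sin²(nx) dx = ∫_0^π cos²(nx) dx = π/2; for n ≠ n', ∫_0^π sin(nx)sin(n'x) dx = ∫_0^π cos(nx)cos(n'x) dx = 0; and by product-to-sum, ∫_0^π sin(nx)cos(n'x) dx = ½∫_0^π [sin((n+n')x) + sin((n−n')x)] dx, which is 0 when n+n' is even and 2n/(n²−n'²) when n+n' is odd (it need not vanish on (0, π)). For the constant mode: ∫_0^π 1 dx = π, ∫_0^π cos(nx) dx = 0, ∫_0^π sin(nx) dx = (1−(−1)^n)/n.
  u² squared terms: (5)²·∫1 dx = 25·π = 25*π;  (-1)²·∫sin(x)² dx = 1·π/2 = π/2;  (1)²·∫sin(5x)² dx = 1·π/2 = π/2.
  u² cross terms: 2·(5)·(-1)·∫1·sin(x) dx = -10·(2) = -20;  2·(5)·(1)·∫1·sin(5x) dx = 10·(2/5) = 4;  2·(-1)·(1)·∫sin(x)·sin(5x) dx = -2·(0) = 0.
  So ∫_0^π u² dx = 25*π + π/2 + π/2 − 20 + 4 + 0 = -16 + 26*π.
  (u')² squared terms: (-1)²·∫cos(x)² dx = 1·π/2 = π/2;  (5)²·∫cos(5x)² dx = 25·π/2 = 25*π/2.
  (u')² cross terms: 2·(-1)·(5)·∫cos(x)·cos(5x) dx = -10·(0) = 0.
  So ∫_0^π (u')² dx = π/2 + 25*π/2 + 0 = 13*π.
||u||_{H^1}^2 = (-16 + 26*π) + (13*π) = -16 + 39*π.


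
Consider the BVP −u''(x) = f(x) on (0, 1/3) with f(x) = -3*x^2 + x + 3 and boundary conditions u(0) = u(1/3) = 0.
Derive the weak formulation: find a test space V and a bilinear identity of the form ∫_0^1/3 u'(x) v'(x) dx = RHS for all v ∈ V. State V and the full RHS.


V = H^1_0(0, 1/3) (so v(0) = v(1/3) = 0); weak form: ∫_0^1/3 u'v' dx = ∫_0^1/3 (-3*x^2 + x + 3) v dx for all v ∈ V.

Multiply both sides by a test function v and integrate from 0 to 1/3:
  ∫_0^1/3 −u''(x) v(x) dx = ∫_0^1/3 f(x) v(x) dx.
Integrate the LHS by parts once:
  ∫_0^1/3 −u'' v dx = −[u'(x) v(x)]_0^1/3 + ∫_0^1/3 u'(x) v'(x) dx.
Thus ∫_0^1/3 u'(x) v'(x) dx = ∫_0^1/3 f(x) v(x) dx + [u'(x) v(x)]_0^1/3.
Choose V so that boundary terms are either known or forced to vanish.
u is Dirichlet: u(0) = u(1/3) = 0. Let V = H^1_0(0, 1/3); then v(0) = v(1/3) = 0, and [u' v]_0^1/3 = 0.
Weak formulation: find u (satisfying any essential BC) such that ∫_0^1/3 u'(x) v'(x) dx = ∫_0^1/3 f v dx for all v ∈ V.
Substituting f(x) = -3*x^2 + x + 3, the right-hand side is ∫_0^1/3 (-3*x^2 + x + 3) v dx.


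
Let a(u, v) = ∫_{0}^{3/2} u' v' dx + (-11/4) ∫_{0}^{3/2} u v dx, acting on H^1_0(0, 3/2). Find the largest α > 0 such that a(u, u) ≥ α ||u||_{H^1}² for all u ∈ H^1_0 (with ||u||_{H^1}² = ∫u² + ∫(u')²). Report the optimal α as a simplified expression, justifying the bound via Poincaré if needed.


α = (-99 + 16*π^2)/(4*(9 + 4*π^2))

Coercivity of a(·,·) on H^1_0(0, 3/2) means a(u, u) ≥ α ||u||_{H^1}² for every u ∈ H^1_0.
The interval has length L = 3/2, and Poincaré/coercivity depend only on L. Here a(u, u) = ∫(u')² + (-11/4)·∫u².
Here c = -11/4 < 0 with |c| < (π/L)² = 4*π^2/9, so coercivity still holds. The condition a(u,u) ≥ α||u||_{H^1}² reads (1−α)∫(u')² ≥ (α−c)∫u². Any admissible α is ≤ 1 (rapidly oscillating u have ∫u²/∫(u')² → 0), and α = 1 would force 0 ≥ (1−c)∫u², impossible since c < 1; so 1−α > 0. By the sharp Poincaré inequality on H^1_0 of an interval of length L, ∫(u')² ≥ (π/L)²∫u² with equality for the first sine mode sin(π(x−x₀)/L) (x₀ the left endpoint), so the inequality holds for all u iff (1−α)(π/L)² ≥ α − c, i.e. α ≤ ((π/L)² + c)/((π/L)² + 1) = (1 + c(L/π)²)/(1 + (L/π)²). (Direct route, valid since c ≤ 0: Poincaré gives c∫u² ≥ c(L/π)²∫(u')², so a(u,u) ≥ (1 + c(L/π)²)∫(u')², while ||u||_{H^1}² ≤ (1 + (L/π)²)∫(u')²; dividing yields the same α.) With (π/L)² = 4*π^2/9 and c = -11/4, the largest admissible constant is α = ((π/L)² + c)/((π/L)² + 1).
Simplifying, α = (-99 + 16*π^2)/(4*(9 + 4*π^2)).


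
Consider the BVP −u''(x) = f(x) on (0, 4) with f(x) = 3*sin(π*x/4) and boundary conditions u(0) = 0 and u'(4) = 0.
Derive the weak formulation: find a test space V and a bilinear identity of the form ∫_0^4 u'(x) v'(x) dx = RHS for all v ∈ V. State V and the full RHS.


V = {v ∈ H^1(0, 4) : v(0) = 0} (test functions vanish at x = 0 where u is specified); weak form: ∫_0^4 u'v' dx = ∫_0^4 (3*sin(π*x/4)) v dx for all v ∈ V.

Multiply both sides by a test function v and integrate from 0 to 4:
  ∫_0^4 −u''(x) v(x) dx = ∫_0^4 f(x) v(x) dx.
Integrate the LHS by parts once:
  ∫_0^4 −u'' v dx = −[u'(x) v(x)]_0^4 + ∫_0^4 u'(x) v'(x) dx.
Thus ∫_0^4 u'(x) v'(x) dx = ∫_0^4 f(x) v(x) dx + [u'(x) v(x)]_0^4.
Choose V so that boundary terms are either known or forced to vanish.
Mixed BC: u(0) = 0 (Dirichlet) and u'(4) = 0 (Neumann). Define V = {v ∈ H^1(0, 4) : v(0) = 0}. Then [u' v]_0^4 = u'(4)·v(4) − u'(0)·0 = 0.
Weak formulation: find u (satisfying any essential BC) such that ∫_0^4 u'(x) v'(x) dx = ∫_0^4 f v dx for all v ∈ V (Dirichlet at 0 absorbed into V; the Neumann datum at x = 4 is zero, so no boundary term remains).
Substituting f(x) = 3*sin(π*x/4), the right-hand side is ∫_0^4 (3*sin(π*x/4)) v dx.


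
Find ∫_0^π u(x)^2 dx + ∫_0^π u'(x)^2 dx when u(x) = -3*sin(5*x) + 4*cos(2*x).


||u||_{H^1(0,π)}^2 = -400/7 + 157*π

u'(x) = -8*sin(2*x) - 15*cos(5*x).
Expand u² and (u')² and integrate term by term on (0, π), using: for integers n ≥ 1, ∫_0^π sin²(nx) dx = ∫_0^π cos²(nx) dx = π/2; for n ≠ n', ∫_0^π sin(nx)sin(n'x) dx = ∫_0^π cos(nx)cos(n'x) dx = 0; and by product-to-sum, ∫_0^π sin(nx)cos(n'x) dx = ½∫_0^π [sin((n+n')x) + sin((n−n')x)] dx, which is 0 when n+n' is even and 2n/(n²−n'²) when n+n' is odd (it need not vanish on (0, π)).
  u² squared terms: (-3)²·∫sin(5x)² dx = 9·π/2 = 9*π/2;  (4)²·∫cos(2x)² dx = 16·π/2 = 8*π.
  u² cross terms: 2·(-3)·(4)·∫sin(5x)·cos(2x) dx = -24·(10/21) = -80/7.
  So ∫_0^π u² dx = 9*π/2 + 8*π − 80/7 = -80/7 + 25*π/2.
  (u')² squared terms: (-15)²·∫cos(5x)² dx = 225·π/2 = 225*π/2;  (-8)²·∫sin(2x)² dx = 64·π/2 = 32*π.
  (u')² cross terms: 2·(-15)·(-8)·∫cos(5x)·sin(2x) dx = 240·(-4/21) = -320/7.
  So ∫_0^π (u')² dx = 225*π/2 + 32*π − 320/7 = -320/7 + 289*π/2.
||u||_{H^1}^2 = (-80/7 + 25*π/2) + (-320/7 + 289*π/2) = -400/7 + 157*π.


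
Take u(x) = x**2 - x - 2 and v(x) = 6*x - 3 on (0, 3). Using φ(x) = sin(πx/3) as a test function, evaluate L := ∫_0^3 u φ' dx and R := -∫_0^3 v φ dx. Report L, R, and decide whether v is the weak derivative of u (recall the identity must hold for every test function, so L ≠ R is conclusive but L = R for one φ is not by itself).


LHS = -12/π, RHS = -36/π. No, v is not the weak derivative of u.

u(x) = x**2 - x - 2, classical derivative u'(x) = 2*x - 1.
φ(x) = sin(πx/3), so φ'(x) = π*cos(π*x/3)/3.
Note φ(0) = φ(3) = 0, so the boundary term u·φ vanishes.
LHS = ∫_0^3 u(x) φ'(x) dx = ∫_0^3 (π*x^2*cos(π*x/3)/3 - π*x*cos(π*x/3)/3 - 2*π*cos(π*x/3)/3) dx. Term by term:
  ∫_0^3 -2*π*cos(π*x/3)/3 dx = 0;  ∫_0^3 -π*x*cos(π*x/3)/3 dx = 6/π;  ∫_0^3 π*x^2*cos(π*x/3)/3 dx = -18/π.
Sum: 0 + 6/π − 18/π = -12/π.
So LHS = -12/π.
∫_0^3 v(x) φ(x) dx = ∫_0^3 (6*x*sin(π*x/3) - 3*sin(π*x/3)) dx. Term by term:
  ∫_0^3 -3*sin(π*x/3) dx = -18/π;  ∫_0^3 6*x*sin(π*x/3) dx = 54/π.
Sum: -18/π + 54/π = 36/π.
So RHS = -∫_0^3 v(x) φ(x) dx = -36/π.
LHS − RHS = 24/π ≠ 0, so the identity fails.
(For a valid weak derivative the identity must hold for EVERY test function, in particular this one. The failure shows v is NOT the weak derivative of u.)
Correct weak derivative would be u'(x) = 2*x - 1.


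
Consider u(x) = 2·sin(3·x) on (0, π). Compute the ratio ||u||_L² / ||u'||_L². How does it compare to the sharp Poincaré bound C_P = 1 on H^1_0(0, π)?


||u||_L² / ||u'||_L² = 1/3 < C_P = 1.

u(x) = 2·sin(3·x), so u'(x) = 6*cos(3*x).
Writing u(x) = A·sin(kπx/L) with A = 2 and k = 3, use ∫_0^L sin²(kπx/L) dx = L/2 and ∫_0^L cos²(kπx/L) dx = L/2.
u² = 4·sin²(3·x) and (u')² = 36·cos²(3·x), and each of sin², cos² integrates to L/2 = π/2 over (0, π).
∫_0^π u² dx = 2*π, so ||u||_L² = sqrt(2)*sqrt(π).
∫_0^π (u')² dx = 18*π, so ||u'||_L² = 3*sqrt(2)*sqrt(π).
Ratio ||u||_L² / ||u'||_L² = 1/3.
Sharp Poincaré constant on H^1_0(0, π) is C_P = L/π = 1, achieved by sin(x).
This is the k = 3 harmonic; the ratio L/(kπ) is strictly less than C_P = L/π, consistent with the sharp inequality ||u||_L² ≤ C_P ||u'||_L².


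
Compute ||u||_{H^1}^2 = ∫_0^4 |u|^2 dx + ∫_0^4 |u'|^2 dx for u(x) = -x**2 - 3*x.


||u||_{H^1}^2 = 14972/15

The H^1 norm (squared) on an interval (0, L) is
  ||u||_{H^1}^2 = ∫_0^L u(x)^2 dx + ∫_0^L u'(x)^2 dx.
Compute u'(x) = -2*x - 3.
Then u(x)^2 = x**4 + 6*x**3 + 9*x**2 and u'(x)^2 = 4*x**2 + 12*x + 9.
Integrate each monomial from 0 to 4 using ∫_0^4 c·x^n dx = c·4^(n+1)/(n+1):
  ∫_0^4 u(x)^2 dx = ∫_0^4 (x^4 + 6*x^3 + 9*x^2) dx. Term by term:
    ∫_0^4 x^4 dx = 1024/5;  ∫_0^4 6*x^3 dx = 384;  ∫_0^4 9*x^2 dx = 192.
  Sum: 1024/5 + 384 + 192 = 3904/5.
  ∫_0^4 u'(x)^2 dx = ∫_0^4 (4*x^2 + 12*x + 9) dx. Term by term:
    ∫_0^4 4*x^2 dx = 256/3;  ∫_0^4 12*x dx = 96;  ∫_0^4 9 dx = 36.
  Sum: 256/3 + 96 + 36 = 652/3.
Adding: ||u||_{H^1}^2 = 3904/5 + 652/3 = 14972/15.


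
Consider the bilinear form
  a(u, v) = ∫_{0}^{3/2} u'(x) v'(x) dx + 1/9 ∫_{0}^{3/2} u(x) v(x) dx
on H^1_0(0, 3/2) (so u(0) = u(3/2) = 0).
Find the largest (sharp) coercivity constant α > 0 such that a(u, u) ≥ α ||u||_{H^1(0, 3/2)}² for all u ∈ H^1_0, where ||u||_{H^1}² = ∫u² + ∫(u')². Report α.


α = (1 + 4*π^2)/(9 + 4*π^2)

Coercivity of a(·,·) on H^1_0(0, 3/2) means a(u, u) ≥ α ||u||_{H^1}² for every u ∈ H^1_0.
The interval has length L = 3/2, and Poincaré/coercivity depend only on L. Here a(u, u) = ∫(u')² + (1/9)·∫u².
Here 0 < c = 1/9 < 1. The condition a(u,u) ≥ α||u||_{H^1}² reads (1−α)∫(u')² ≥ (α−c)∫u². Any admissible α is ≤ 1 (rapidly oscillating u have ∫u²/∫(u')² → 0), and α = 1 would force 0 ≥ (1−c)∫u², impossible since c < 1; so 1−α > 0. By the sharp Poincaré inequality on H^1_0 of an interval of length L, ∫(u')² ≥ (π/L)²∫u² with equality for the first sine mode sin(π(x−x₀)/L) (x₀ the left endpoint), so the inequality holds for all u iff (1−α)(π/L)² ≥ α − c, i.e. α ≤ ((π/L)² + c)/((π/L)² + 1) = (1 + c(L/π)²)/(1 + (L/π)²). With (π/L)² = 4*π^2/9 and c = 1/9, the largest admissible constant is α = ((π/L)² + c)/((π/L)² + 1).
Simplifying, α = (1 + 4*π^2)/(9 + 4*π^2).


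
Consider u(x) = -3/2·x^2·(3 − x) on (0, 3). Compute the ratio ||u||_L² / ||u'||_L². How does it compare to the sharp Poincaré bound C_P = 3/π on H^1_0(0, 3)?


||u||_L² / ||u'||_L² = 3*sqrt(14)/14 < C_P = 3/π.

u(x) = -3/2·x^2·(3 − x), so u'(x) = 9*x*(x - 2)/2.
u(x) = -3/2·x^2·(3 − x) vanishes at x = 0 and x = 3, so u ∈ H^1_0(0, 3). Differentiate via the product rule and integrate the resulting polynomials term by term.
  ∫_0^3 u² dx = ∫_0^3 (9*x^6/4 - 27*x^5/2 + 81*x^4/4) dx. Term by term:
    ∫_0^3 9*x^6/4 dx = 19683/28;  ∫_0^3 -27*x^5/2 dx = -6561/4;  ∫_0^3 81*x^4/4 dx = 19683/20.
  Sum: 19683/28 − 6561/4 + 19683/20 = 6561/140.
  ∫_0^3 (u')² dx = ∫_0^3 (81*x^4/4 - 81*x^3 + 81*x^2) dx. Term by term:
    ∫_0^3 81*x^4/4 dx = 19683/20;  ∫_0^3 -81*x^3 dx = -6561/4;  ∫_0^3 81*x^2 dx = 729.
  Sum: 19683/20 − 6561/4 + 729 = 729/10.
∫_0^3 u² dx = 6561/140, so ||u||_L² = 81*sqrt(35)/70.
∫_0^3 (u')² dx = 729/10, so ||u'||_L² = 27*sqrt(10)/10.
Ratio ||u||_L² / ||u'||_L² = 3*sqrt(14)/14.
Sharp Poincaré constant on H^1_0(0, 3) is C_P = L/π = 3/π, achieved by sin(π/3·x).
A polynomial bump cannot attain the sharp Poincaré constant (only the first sine eigenfunction does), so the ratio is strictly less than C_P, consistent with ||u||_L² ≤ C_P ||u'||_L².


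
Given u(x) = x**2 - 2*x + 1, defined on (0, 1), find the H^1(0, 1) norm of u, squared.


||u||_{H^1}^2 = 23/15

The H^1 norm (squared) on an interval (0, L) is
  ||u||_{H^1}^2 = ∫_0^L u(x)^2 dx + ∫_0^L u'(x)^2 dx.
Compute u'(x) = 2*x - 2.
Then u(x)^2 = x**4 - 4*x**3 + 6*x**2 - 4*x + 1 and u'(x)^2 = 4*x**2 - 8*x + 4.
Integrate each monomial from 0 to 1 using ∫_0^1 c·x^n dx = c·1^(n+1)/(n+1):
  ∫_0^1 u(x)^2 dx = ∫_0^1 (x^4 - 4*x^3 + 6*x^2 - 4*x + 1) dx. Term by term:
    ∫_0^1 x^4 dx = 1/5;  ∫_0^1 -4*x^3 dx = -1;  ∫_0^1 6*x^2 dx = 2;
    ∫_0^1 -4*x dx = -2;  ∫_0^1 1 dx = 1.
  Sum: 1/5 − 1 + 2 − 2 + 1 = 1/5.
  ∫_0^1 u'(x)^2 dx = ∫_0^1 (4*x^2 - 8*x + 4) dx. Term by term:
    ∫_0^1 4*x^2 dx = 4/3;  ∫_0^1 -8*x dx = -4;  ∫_0^1 4 dx = 4.
  Sum: 4/3 − 4 + 4 = 4/3.
Adding: ||u||_{H^1}^2 = 1/5 + 4/3 = 23/15.


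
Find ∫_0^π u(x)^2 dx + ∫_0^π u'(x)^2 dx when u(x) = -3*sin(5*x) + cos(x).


||u||_{H^1(0,π)}^2 = 118*π

u'(x) = -sin(x) - 15*cos(5*x).
Expand u² and (u')² and integrate term by term on (0, π), using: for integers n ≥ 1, ∫_0^π sin²(nx) dx = ∫_0^π cos²(nx) dx = π/2; for n ≠ n', ∫_0^π sin(nx)sin(n'x) dx = ∫_0^π cos(nx)cos(n'x) dx = 0; and by product-to-sum, ∫_0^π sin(nx)cos(n'x) dx = ½∫_0^π [sin((n+n')x) + sin((n−n')x)] dx, which is 0 when n+n' is even and 2n/(n²−n'²) when n+n' is odd (it need not vanish on (0, π)).
  u² squared terms: (-3)²·∫sin(5x)² dx = 9·π/2 = 9*π/2;  (1)²·∫cos(x)² dx = 1·π/2 = π/2.
  u² cross terms: 2·(-3)·(1)·∫sin(5x)·cos(x) dx = -6·(0) = 0.
  So ∫_0^π u² dx = 9*π/2 + π/2 + 0 = 5*π.
  (u')² squared terms: (-1)²·∫sin(x)² dx = 1·π/2 = π/2;  (-15)²·∫cos(5x)² dx = 225·π/2 = 225*π/2.
  (u')² cross terms: 2·(-1)·(-15)·∫sin(x)·cos(5x) dx = 30·(0) = 0.
  So ∫_0^π (u')² dx = π/2 + 225*π/2 + 0 = 113*π.
||u||_{H^1}^2 = (5*π) + (113*π) = 118*π.
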